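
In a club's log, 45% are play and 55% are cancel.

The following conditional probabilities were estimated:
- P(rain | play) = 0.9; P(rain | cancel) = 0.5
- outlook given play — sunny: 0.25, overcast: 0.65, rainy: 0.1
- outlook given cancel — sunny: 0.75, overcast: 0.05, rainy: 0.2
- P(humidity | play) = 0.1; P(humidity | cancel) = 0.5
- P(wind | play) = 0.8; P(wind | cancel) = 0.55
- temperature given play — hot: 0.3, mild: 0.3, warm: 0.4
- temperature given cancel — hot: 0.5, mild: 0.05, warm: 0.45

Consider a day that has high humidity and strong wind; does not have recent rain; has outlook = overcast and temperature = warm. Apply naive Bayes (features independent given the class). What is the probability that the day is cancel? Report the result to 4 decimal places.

play: 0.45 × (1−0.9) × 0.65 × 0.1 × 0.8 × 0.4 = 0.000936
cancel: 0.55 × (1−0.5) × 0.05 × 0.5 × 0.55 × 0.45 = 0.0017015625
P(cancel | x) = 0.0017015625 / 0.0026375625 ≈ 0.6451

0.6451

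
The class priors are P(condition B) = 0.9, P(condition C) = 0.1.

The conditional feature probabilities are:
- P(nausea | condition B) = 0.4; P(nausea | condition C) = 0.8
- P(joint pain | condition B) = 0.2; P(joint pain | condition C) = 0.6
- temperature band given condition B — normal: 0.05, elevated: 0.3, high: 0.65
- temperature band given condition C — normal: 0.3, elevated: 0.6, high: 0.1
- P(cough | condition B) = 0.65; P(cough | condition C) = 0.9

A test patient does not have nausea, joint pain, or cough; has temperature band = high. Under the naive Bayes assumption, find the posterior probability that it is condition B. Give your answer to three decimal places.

0.999

condition B: 0.9 × (1−0.4) × (1−0.2) × 0.65 × (1−0.65) = 0.09828
condition C: 0.1 × (1−0.8) × (1−0.6) × 0.1 × (1−0.9) = 0.00008
P(condition B | x) = 0.09828 / 0.09836 ≈ 0.999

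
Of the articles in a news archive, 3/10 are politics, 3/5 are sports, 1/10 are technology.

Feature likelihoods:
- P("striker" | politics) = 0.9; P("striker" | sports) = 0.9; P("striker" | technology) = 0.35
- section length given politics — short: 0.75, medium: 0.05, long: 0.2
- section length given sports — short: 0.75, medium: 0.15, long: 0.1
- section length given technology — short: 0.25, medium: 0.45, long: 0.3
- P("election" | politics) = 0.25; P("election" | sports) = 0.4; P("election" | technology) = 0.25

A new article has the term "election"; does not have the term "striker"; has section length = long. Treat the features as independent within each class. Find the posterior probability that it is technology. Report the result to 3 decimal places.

0.556

politics: 0.3 × (1−0.9) × 0.2 × 0.25 = 0.0015
sports: 0.6 × (1−0.9) × 0.1 × 0.4 = 0.0024
technology: 0.1 × (1−0.35) × 0.3 × 0.25 = 0.004875
P(technology | x) = 0.004875 / 0.008775 ≈ 0.556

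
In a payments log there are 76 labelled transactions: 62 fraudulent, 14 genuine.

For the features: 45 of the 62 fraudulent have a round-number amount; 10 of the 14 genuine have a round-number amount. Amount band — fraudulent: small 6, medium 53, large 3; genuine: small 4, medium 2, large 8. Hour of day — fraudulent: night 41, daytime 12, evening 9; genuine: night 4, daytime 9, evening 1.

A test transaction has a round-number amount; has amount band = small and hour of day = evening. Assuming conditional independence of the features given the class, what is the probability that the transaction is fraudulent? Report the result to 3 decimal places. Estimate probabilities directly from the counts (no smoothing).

fraudulent: (62/76) × (45/62) × (6/62) × (9/62) ≈ 0.00831782
genuine: (14/76) × (10/14) × (4/14) × (1/14) ≈ 0.00268528
P(fraudulent | x) = 0.00831782 / 0.0110031 ≈ 0.756

0.756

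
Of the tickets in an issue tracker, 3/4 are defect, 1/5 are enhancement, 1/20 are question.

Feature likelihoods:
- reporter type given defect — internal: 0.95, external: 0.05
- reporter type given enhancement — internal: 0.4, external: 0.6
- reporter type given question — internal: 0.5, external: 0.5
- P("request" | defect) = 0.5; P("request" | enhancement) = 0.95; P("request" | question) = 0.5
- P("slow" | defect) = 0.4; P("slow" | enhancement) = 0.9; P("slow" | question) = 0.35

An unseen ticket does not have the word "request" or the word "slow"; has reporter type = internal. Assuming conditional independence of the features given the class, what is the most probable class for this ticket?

defect: 0.75 × 0.95 × (1−0.5) × (1−0.4) = 0.21375
enhancement: 0.2 × 0.4 × (1−0.95) × (1−0.9) = 0.0004
question: 0.05 × 0.5 × (1−0.5) × (1−0.35) = 0.008125
Highest score → defect.

defect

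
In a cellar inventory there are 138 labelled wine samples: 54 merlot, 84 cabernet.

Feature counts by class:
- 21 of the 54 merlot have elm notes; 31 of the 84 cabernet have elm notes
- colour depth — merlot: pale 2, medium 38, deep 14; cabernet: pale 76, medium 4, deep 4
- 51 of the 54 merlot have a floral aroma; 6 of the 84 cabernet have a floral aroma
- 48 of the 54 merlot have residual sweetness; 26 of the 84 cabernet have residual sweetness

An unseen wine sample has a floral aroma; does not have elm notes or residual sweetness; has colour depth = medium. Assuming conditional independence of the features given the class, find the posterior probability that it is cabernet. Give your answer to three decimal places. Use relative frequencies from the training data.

0.049

merlot: (54/138) × (33/54) × (38/54) × (51/54) × (6/54) ≈ 0.0176587
cabernet: (84/138) × (53/84) × (4/84) × (6/84) × (58/84) ≈ 0.000901983
P(cabernet | x) = 0.000901983 / 0.018560683 ≈ 0.049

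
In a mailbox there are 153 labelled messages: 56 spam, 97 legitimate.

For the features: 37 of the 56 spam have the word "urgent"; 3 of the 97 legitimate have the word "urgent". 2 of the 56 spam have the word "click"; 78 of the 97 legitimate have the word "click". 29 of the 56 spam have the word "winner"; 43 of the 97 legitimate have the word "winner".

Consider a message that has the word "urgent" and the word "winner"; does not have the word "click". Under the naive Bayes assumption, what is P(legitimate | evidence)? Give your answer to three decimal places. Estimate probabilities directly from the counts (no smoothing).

spam: (56/153) × (37/56) × (54/56) × (29/56) ≈ 0.120761
legitimate: (97/153) × (3/97) × (19/97) × (43/97) ≈ 0.00170258
P(legitimate | x) = 0.00170258 / 0.12246358 ≈ 0.014

0.014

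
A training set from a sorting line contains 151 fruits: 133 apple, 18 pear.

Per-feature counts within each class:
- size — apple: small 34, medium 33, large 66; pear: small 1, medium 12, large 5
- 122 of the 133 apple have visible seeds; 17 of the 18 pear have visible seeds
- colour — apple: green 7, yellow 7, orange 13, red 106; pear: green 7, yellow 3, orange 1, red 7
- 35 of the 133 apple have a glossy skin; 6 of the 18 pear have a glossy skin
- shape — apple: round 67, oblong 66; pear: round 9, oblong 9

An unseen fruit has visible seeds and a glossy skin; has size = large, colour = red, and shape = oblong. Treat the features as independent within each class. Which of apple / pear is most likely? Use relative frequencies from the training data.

apple

apple: (133/151) × (66/133) × (122/133) × (106/133) × (35/133) × (66/133) ≈ 0.041729
pear: (18/151) × (5/18) × (17/18) × (7/18) × (6/18) × (9/18) ≈ 0.00202695
Highest score → apple.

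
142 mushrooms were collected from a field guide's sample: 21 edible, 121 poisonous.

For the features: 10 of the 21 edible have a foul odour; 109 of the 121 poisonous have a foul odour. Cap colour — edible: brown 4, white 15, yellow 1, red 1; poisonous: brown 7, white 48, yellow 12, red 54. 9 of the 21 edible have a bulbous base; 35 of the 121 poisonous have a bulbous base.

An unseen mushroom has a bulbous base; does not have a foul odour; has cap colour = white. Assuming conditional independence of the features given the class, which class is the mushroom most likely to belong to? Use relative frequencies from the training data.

edible

edible: (21/142) × (11/21) × (15/21) × (9/21) ≈ 0.0237137
poisonous: (121/142) × (12/121) × (48/121) × (35/121) ≈ 0.00969687
Highest score → edible.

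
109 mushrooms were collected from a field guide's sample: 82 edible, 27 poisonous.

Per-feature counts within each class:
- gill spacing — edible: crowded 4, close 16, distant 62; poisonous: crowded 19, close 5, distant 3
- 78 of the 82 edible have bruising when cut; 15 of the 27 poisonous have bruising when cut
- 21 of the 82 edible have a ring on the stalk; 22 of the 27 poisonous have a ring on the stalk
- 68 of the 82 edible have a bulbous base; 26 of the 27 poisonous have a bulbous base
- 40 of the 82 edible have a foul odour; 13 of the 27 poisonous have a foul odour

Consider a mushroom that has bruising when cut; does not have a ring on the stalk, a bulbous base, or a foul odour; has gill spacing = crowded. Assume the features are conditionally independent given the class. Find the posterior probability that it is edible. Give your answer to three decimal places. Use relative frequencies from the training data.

edible: (82/109) × (4/82) × (78/82) × (61/82) × (14/82) × (42/82) ≈ 0.00227081
poisonous: (27/109) × (19/27) × (15/27) × (5/27) × (1/27) × (14/27) ≈ 0.000344399
P(edible | x) = 0.00227081 / 0.002615209 ≈ 0.868

0.868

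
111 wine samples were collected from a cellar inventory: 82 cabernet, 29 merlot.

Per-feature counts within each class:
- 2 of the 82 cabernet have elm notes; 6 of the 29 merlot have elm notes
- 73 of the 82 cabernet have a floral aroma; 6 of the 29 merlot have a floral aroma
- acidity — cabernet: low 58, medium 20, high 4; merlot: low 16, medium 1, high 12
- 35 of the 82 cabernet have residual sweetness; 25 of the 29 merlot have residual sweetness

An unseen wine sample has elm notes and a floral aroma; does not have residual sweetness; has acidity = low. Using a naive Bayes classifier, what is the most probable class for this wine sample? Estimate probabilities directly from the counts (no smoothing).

cabernet: (82/111) × (2/82) × (73/82) × (58/82) × (47/82) ≈ 0.00650301
merlot: (29/111) × (6/29) × (6/29) × (16/29) × (4/29) ≈ 0.00085107
Highest score → cabernet.

cabernet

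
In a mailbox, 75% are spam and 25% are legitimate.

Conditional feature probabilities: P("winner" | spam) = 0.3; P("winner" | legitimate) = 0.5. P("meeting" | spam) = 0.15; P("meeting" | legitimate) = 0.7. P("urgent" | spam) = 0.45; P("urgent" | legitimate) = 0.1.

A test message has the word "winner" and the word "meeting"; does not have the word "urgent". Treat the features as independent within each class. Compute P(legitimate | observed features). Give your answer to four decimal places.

spam: 0.75 × 0.3 × 0.15 × (1−0.45) = 0.0185625
legitimate: 0.25 × 0.5 × 0.7 × (1−0.1) = 0.07875
P(legitimate | x) = 0.07875 / 0.0973125 ≈ 0.8092

0.8092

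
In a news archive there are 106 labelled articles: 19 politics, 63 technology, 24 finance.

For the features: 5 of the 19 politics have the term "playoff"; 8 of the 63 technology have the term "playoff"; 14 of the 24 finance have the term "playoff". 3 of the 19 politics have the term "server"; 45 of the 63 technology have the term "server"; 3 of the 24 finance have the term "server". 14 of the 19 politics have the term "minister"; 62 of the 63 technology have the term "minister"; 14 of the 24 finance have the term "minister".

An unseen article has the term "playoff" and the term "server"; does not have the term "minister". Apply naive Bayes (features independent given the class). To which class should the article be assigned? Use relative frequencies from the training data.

finance

politics: (19/106) × (5/19) × (3/19) × (5/19) ≈ 0.00195996
technology: (63/106) × (8/63) × (45/63) × (1/63) ≈ 0.000855688
finance: (24/106) × (14/24) × (3/24) × (10/24) ≈ 0.00687893
Highest score → finance.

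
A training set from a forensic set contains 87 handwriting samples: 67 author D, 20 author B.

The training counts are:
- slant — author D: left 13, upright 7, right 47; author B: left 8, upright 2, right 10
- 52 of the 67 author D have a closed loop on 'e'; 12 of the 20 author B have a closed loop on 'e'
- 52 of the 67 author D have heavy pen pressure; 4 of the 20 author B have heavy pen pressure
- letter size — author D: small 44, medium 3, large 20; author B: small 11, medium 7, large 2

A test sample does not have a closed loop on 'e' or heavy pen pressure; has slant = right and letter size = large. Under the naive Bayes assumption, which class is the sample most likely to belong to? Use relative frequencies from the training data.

author D: (67/87) × (47/67) × (15/67) × (15/67) × (20/67) ≈ 0.00808289
author B: (20/87) × (10/20) × (8/20) × (16/20) × (2/20) ≈ 0.00367816
Highest score → author D.

author D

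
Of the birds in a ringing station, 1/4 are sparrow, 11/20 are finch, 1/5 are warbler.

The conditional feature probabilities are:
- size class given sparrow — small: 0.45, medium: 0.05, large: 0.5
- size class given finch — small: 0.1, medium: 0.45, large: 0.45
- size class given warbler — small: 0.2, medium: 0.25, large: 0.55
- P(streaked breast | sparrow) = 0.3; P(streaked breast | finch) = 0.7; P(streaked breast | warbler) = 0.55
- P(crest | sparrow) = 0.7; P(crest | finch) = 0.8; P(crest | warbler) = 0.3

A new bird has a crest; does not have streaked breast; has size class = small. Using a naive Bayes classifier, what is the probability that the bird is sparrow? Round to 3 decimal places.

sparrow: 0.25 × 0.45 × (1−0.3) × 0.7 = 0.055125
finch: 0.55 × 0.1 × (1−0.7) × 0.8 = 0.0132
warbler: 0.2 × 0.2 × (1−0.55) × 0.3 = 0.0054
P(sparrow | x) = 0.055125 / 0.073725 ≈ 0.748

0.748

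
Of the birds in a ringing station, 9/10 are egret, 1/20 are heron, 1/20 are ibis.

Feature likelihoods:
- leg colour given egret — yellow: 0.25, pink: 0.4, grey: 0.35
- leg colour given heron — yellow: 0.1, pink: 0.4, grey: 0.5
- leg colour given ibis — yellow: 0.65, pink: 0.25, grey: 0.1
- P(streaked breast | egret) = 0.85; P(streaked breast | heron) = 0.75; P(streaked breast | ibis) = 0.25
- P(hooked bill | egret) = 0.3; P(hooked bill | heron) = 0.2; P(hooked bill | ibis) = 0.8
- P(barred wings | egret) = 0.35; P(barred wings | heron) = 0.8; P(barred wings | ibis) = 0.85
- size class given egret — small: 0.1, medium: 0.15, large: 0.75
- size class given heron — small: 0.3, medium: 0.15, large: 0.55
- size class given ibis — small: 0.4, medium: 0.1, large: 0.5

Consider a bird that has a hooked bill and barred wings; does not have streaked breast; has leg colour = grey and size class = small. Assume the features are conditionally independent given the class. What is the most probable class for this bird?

ibis

egret: 0.9 × 0.35 × (1−0.85) × 0.3 × 0.35 × 0.1 = 0.000496125
heron: 0.05 × 0.5 × (1−0.75) × 0.2 × 0.8 × 0.3 = 0.0003
ibis: 0.05 × 0.1 × (1−0.25) × 0.8 × 0.85 × 0.4 = 0.00102
Highest score → ibis.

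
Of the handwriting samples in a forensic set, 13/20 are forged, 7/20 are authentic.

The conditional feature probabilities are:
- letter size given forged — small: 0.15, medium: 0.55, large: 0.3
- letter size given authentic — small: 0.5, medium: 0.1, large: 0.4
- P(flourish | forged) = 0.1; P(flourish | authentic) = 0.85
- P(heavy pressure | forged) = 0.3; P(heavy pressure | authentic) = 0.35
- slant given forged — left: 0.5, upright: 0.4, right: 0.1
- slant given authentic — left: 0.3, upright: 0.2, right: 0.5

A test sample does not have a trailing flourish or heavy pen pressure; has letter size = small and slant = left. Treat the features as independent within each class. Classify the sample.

forged: 0.65 × 0.15 × (1−0.1) × (1−0.3) × 0.5 = 0.0307125
authentic: 0.35 × 0.5 × (1−0.85) × (1−0.35) × 0.3 = 0.00511875
Highest score → forged.

forged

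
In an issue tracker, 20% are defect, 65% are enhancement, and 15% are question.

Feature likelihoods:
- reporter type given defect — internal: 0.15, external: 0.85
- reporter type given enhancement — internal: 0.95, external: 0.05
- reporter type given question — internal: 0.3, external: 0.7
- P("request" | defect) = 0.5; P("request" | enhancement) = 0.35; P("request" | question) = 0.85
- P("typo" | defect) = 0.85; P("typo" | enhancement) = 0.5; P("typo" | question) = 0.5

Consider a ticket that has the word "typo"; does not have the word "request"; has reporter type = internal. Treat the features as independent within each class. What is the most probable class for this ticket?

enhancement

defect: 0.2 × 0.15 × (1−0.5) × 0.85 = 0.01275
enhancement: 0.65 × 0.95 × (1−0.35) × 0.5 = 0.2006875
question: 0.15 × 0.3 × (1−0.85) × 0.5 = 0.003375
Highest score → enhancement.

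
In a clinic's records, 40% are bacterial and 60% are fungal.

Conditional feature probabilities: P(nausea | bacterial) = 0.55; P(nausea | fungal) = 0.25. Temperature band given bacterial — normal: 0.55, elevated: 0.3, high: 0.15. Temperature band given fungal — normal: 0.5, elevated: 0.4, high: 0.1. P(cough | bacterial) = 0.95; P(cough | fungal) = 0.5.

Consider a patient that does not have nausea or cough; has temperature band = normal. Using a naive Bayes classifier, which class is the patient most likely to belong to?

bacterial: 0.4 × (1−0.55) × 0.55 × (1−0.95) = 0.00495
fungal: 0.6 × (1−0.25) × 0.5 × (1−0.5) = 0.1125
Highest score → fungal.

fungal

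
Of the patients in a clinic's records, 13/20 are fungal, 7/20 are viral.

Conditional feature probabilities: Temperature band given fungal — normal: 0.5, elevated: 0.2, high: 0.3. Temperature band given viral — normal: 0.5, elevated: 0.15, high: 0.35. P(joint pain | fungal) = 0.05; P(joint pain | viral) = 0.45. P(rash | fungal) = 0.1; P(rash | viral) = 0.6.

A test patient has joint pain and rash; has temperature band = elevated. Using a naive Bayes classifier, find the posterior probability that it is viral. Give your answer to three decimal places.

fungal: 0.65 × 0.2 × 0.05 × 0.1 = 0.00065
viral: 0.35 × 0.15 × 0.45 × 0.6 = 0.014175
P(viral | x) = 0.014175 / 0.014825 ≈ 0.956

0.956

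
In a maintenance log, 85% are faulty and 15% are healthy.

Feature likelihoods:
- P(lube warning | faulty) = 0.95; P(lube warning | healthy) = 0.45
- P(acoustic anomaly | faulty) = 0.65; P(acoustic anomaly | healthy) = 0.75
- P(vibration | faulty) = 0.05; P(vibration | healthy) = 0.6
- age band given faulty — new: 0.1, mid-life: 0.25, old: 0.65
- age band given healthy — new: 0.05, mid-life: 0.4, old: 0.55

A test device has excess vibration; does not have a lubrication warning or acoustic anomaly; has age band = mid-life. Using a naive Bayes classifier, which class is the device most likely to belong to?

healthy

faulty: 0.85 × (1−0.95) × (1−0.65) × 0.05 × 0.25 = 0.0001859375
healthy: 0.15 × (1−0.45) × (1−0.75) × 0.6 × 0.4 = 0.00495
Highest score → healthy.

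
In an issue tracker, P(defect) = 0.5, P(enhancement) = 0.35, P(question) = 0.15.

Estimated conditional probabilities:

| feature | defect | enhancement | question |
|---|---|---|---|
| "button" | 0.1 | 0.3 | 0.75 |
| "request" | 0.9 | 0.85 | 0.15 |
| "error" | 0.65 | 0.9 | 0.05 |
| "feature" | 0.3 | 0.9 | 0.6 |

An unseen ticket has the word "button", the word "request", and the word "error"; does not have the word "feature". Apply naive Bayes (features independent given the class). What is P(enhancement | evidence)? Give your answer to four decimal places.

defect: 0.5 × 0.1 × 0.9 × 0.65 × (1−0.3) = 0.020475
enhancement: 0.35 × 0.3 × 0.85 × 0.9 × (1−0.9) = 0.0080325
question: 0.15 × 0.75 × 0.15 × 0.05 × (1−0.6) = 0.0003375
P(enhancement | x) = 0.0080325 / 0.028845 ≈ 0.2785

0.2785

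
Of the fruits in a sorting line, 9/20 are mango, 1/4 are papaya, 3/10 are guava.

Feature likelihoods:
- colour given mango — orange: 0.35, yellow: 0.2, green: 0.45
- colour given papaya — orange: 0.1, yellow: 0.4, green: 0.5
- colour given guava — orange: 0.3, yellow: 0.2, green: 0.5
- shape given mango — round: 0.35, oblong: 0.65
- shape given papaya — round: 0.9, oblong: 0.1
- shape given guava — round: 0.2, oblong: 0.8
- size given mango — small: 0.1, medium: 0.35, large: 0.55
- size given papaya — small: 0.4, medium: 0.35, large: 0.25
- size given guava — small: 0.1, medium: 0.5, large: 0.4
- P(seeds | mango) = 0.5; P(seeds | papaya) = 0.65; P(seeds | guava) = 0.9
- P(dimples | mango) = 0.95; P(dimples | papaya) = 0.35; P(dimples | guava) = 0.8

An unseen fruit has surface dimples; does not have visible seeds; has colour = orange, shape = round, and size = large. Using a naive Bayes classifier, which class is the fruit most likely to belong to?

mango

mango: 0.45 × 0.35 × 0.35 × 0.55 × (1−0.5) × 0.95 = 0.01440140625
papaya: 0.25 × 0.1 × 0.9 × 0.25 × (1−0.65) × 0.35 = 0.0006890625
guava: 0.3 × 0.3 × 0.2 × 0.4 × (1−0.9) × 0.8 = 0.000576
Highest score → mango.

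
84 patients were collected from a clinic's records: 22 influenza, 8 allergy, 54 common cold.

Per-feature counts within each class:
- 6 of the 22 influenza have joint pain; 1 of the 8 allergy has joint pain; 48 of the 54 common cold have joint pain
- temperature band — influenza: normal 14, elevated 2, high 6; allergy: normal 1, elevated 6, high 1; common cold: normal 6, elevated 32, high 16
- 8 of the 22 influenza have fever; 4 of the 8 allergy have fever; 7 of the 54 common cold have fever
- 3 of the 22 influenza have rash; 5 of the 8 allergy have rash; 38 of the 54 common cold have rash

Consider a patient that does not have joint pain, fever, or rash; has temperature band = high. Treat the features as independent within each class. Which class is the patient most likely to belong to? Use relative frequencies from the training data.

influenza: (22/84) × (16/22) × (6/22) × (14/22) × (19/22) ≈ 0.02855
allergy: (8/84) × (7/8) × (1/8) × (4/8) × (3/8) = 0.001953125
common cold: (54/84) × (6/54) × (16/54) × (47/54) × (16/54) ≈ 0.00545794
Highest score → influenza.

influenza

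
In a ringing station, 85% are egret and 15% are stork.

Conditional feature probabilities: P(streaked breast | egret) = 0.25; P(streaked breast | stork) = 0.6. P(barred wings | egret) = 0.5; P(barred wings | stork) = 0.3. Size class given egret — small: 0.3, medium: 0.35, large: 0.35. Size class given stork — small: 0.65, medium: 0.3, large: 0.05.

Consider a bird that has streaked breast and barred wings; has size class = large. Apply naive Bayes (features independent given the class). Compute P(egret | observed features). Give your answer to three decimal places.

0.965

egret: 0.85 × 0.25 × 0.5 × 0.35 = 0.0371875
stork: 0.15 × 0.6 × 0.3 × 0.05 = 0.00135
P(egret | x) = 0.0371875 / 0.0385375 ≈ 0.965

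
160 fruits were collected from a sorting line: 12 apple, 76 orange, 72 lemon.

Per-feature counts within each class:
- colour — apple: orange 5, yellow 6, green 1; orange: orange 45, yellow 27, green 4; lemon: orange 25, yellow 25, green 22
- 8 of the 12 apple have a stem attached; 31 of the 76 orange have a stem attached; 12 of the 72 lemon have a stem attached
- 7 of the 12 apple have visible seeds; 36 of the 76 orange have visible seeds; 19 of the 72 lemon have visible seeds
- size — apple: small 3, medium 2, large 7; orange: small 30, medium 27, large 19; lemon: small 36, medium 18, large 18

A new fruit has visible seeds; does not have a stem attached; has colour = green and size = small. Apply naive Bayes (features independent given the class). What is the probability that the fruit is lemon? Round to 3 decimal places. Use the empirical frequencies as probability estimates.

apple: (12/160) × (1/12) × (4/12) × (7/12) × (3/12) ≈ 0.000303819
orange: (76/160) × (4/76) × (45/76) × (36/76) × (30/76) ≈ 0.00276781
lemon: (72/160) × (22/72) × (60/72) × (19/72) × (36/72) ≈ 0.0151186
P(lemon | x) = 0.0151186 / 0.018190229 ≈ 0.831

0.831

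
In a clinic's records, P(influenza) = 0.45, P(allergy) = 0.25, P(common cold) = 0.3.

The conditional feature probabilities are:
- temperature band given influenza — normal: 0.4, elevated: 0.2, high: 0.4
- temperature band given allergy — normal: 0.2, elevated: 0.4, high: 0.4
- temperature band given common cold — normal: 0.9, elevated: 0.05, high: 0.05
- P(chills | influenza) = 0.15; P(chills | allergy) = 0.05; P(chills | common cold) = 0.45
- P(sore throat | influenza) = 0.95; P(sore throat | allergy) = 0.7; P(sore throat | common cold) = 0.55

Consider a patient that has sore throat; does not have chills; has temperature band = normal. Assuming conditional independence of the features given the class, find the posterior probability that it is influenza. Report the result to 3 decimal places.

0.558

influenza: 0.45 × 0.4 × (1−0.15) × 0.95 = 0.14535
allergy: 0.25 × 0.2 × (1−0.05) × 0.7 = 0.03325
common cold: 0.3 × 0.9 × (1−0.45) × 0.55 = 0.081675
P(influenza | x) = 0.14535 / 0.260275 ≈ 0.558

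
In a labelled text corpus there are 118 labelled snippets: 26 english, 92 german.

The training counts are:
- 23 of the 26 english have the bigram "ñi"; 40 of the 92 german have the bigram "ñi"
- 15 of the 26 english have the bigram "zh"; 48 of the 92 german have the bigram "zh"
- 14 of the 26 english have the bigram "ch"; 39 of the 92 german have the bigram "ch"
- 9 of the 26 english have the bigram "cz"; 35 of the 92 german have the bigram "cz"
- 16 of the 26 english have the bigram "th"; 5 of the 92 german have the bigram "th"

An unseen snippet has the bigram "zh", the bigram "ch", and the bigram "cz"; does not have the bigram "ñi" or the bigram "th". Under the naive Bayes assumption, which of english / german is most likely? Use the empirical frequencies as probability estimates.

english: (26/118) × (3/26) × (15/26) × (14/26) × (9/26) × (10/26) ≈ 0.0010515
german: (92/118) × (52/92) × (48/92) × (39/92) × (35/92) × (87/92) ≈ 0.0350641
Highest score → german.

german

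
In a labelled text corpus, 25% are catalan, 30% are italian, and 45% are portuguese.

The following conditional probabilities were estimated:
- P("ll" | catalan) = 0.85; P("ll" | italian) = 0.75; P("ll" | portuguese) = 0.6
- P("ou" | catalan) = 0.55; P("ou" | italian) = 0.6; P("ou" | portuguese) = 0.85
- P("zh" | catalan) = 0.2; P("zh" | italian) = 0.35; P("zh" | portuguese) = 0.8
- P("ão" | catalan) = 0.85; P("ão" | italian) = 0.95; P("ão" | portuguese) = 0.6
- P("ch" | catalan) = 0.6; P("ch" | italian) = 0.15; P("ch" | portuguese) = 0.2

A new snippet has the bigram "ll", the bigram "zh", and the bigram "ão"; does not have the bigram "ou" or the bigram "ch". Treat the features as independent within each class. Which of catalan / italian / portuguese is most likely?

italian

catalan: 0.25 × 0.85 × (1−0.55) × 0.2 × 0.85 × (1−0.6) = 0.0065025
italian: 0.3 × 0.75 × (1−0.6) × 0.35 × 0.95 × (1−0.15) = 0.02543625
portuguese: 0.45 × 0.6 × (1−0.85) × 0.8 × 0.6 × (1−0.2) = 0.015552
Highest score → italian.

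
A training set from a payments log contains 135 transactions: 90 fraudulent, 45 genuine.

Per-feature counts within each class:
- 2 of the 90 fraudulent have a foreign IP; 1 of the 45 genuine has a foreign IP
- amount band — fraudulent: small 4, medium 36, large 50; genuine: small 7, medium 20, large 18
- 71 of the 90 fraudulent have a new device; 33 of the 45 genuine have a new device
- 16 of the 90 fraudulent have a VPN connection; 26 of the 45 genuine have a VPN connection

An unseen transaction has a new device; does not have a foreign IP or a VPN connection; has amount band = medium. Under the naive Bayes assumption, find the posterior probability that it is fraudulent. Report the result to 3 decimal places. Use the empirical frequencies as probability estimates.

fraudulent: (90/135) × (88/90) × (36/90) × (71/90) × (74/90) ≈ 0.169127
genuine: (45/135) × (44/45) × (20/45) × (33/45) × (19/45) ≈ 0.0448517
P(fraudulent | x) = 0.169127 / 0.2139787 ≈ 0.790

0.790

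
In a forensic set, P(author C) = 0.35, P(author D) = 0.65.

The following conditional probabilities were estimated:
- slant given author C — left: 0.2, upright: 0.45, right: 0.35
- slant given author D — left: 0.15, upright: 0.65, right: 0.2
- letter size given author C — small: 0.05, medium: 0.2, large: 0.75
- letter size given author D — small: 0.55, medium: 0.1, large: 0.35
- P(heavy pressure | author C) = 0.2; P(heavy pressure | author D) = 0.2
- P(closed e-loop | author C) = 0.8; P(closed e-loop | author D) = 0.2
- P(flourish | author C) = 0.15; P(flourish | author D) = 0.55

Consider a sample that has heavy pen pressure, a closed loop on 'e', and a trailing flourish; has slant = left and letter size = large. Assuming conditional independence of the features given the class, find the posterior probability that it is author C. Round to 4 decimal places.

author C: 0.35 × 0.2 × 0.75 × 0.2 × 0.8 × 0.15 = 0.00126
author D: 0.65 × 0.15 × 0.35 × 0.2 × 0.2 × 0.55 = 0.00075075
P(author C | x) = 0.00126 / 0.00201075 ≈ 0.6266

0.6266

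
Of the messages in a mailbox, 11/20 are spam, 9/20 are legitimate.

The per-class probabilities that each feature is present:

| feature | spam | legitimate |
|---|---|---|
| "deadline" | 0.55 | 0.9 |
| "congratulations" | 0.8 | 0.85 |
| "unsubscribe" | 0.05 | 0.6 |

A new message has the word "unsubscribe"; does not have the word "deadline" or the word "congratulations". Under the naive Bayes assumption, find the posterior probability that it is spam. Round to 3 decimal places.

0.379

spam: 0.55 × (1−0.55) × (1−0.8) × 0.05 = 0.002475
legitimate: 0.45 × (1−0.9) × (1−0.85) × 0.6 = 0.00405
P(spam | x) = 0.002475 / 0.006525 ≈ 0.379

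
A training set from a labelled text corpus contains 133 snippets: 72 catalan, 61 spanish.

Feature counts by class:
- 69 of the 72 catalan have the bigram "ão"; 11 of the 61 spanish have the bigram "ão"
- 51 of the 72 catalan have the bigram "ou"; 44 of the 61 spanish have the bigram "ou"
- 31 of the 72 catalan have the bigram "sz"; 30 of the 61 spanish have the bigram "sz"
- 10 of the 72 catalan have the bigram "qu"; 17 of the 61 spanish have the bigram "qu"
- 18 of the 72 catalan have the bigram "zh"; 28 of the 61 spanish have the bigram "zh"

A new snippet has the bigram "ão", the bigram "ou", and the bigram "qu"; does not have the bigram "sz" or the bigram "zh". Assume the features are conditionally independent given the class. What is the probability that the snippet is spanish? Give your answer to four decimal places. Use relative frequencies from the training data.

catalan: (72/133) × (69/72) × (51/72) × (41/72) × (10/72) × (54/72) ≈ 0.0217979
spanish: (61/133) × (11/61) × (44/61) × (31/61) × (17/61) × (33/61) ≈ 0.00457087
P(spanish | x) = 0.00457087 / 0.02636877 ≈ 0.1733

0.1733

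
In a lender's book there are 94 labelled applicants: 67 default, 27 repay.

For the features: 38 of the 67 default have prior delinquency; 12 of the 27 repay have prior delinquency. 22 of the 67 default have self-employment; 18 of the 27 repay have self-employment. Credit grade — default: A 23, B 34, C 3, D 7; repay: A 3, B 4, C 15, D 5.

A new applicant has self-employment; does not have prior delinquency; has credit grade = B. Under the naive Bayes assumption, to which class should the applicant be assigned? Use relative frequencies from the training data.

default: (67/94) × (29/67) × (22/67) × (34/67) ≈ 0.051407
repay: (27/94) × (15/27) × (18/27) × (4/27) ≈ 0.0157604
Highest score → default.

default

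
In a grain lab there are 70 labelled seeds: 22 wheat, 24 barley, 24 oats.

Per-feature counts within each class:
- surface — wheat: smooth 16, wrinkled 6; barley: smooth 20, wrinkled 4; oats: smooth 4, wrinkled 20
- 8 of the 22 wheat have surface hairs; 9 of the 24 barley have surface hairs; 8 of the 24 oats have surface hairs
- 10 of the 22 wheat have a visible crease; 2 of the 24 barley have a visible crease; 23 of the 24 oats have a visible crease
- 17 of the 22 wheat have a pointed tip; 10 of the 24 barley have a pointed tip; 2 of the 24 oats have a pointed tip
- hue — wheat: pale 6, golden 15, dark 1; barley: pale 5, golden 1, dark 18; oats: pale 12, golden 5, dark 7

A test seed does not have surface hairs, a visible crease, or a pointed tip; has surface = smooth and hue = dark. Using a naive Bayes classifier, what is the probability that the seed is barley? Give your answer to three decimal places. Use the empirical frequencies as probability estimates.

0.983

wheat: (22/70) × (16/22) × (14/22) × (12/22) × (5/22) × (1/22) ≈ 0.000819616
barley: (24/70) × (20/24) × (15/24) × (22/24) × (14/24) × (18/24) ≈ 0.0716146
oats: (24/70) × (4/24) × (16/24) × (1/24) × (22/24) × (7/24) ≈ 0.000424383
P(barley | x) = 0.0716146 / 0.072858599 ≈ 0.983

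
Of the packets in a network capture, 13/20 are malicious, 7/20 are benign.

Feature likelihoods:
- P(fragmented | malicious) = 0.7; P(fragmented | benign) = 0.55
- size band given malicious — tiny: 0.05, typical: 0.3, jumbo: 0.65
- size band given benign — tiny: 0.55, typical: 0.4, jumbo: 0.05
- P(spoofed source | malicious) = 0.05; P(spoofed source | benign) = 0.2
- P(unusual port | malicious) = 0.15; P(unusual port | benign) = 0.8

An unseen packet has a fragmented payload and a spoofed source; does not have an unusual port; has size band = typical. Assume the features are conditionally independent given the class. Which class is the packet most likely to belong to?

malicious

malicious: 0.65 × 0.7 × 0.3 × 0.05 × (1−0.15) = 0.00580125
benign: 0.35 × 0.55 × 0.4 × 0.2 × (1−0.8) = 0.00308
Highest score → malicious.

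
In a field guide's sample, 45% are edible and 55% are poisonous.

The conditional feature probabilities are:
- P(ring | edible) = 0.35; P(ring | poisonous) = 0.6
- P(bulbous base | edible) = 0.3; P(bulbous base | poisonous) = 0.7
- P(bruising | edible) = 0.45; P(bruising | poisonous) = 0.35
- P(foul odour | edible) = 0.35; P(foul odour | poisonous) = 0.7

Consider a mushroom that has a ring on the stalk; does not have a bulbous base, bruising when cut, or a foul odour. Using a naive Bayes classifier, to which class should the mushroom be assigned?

edible: 0.45 × 0.35 × (1−0.3) × (1−0.45) × (1−0.35) = 0.039414375
poisonous: 0.55 × 0.6 × (1−0.7) × (1−0.35) × (1−0.7) = 0.019305
Highest score → edible.

edible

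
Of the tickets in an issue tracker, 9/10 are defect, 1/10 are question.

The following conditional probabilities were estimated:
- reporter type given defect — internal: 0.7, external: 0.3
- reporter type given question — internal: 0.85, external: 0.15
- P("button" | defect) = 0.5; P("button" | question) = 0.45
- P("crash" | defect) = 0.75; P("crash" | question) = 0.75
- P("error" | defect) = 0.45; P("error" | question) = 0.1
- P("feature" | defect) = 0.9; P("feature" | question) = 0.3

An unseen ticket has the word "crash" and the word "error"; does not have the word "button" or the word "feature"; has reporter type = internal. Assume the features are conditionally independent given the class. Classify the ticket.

defect

defect: 0.9 × 0.7 × (1−0.5) × 0.75 × 0.45 × (1−0.9) = 0.01063125
question: 0.1 × 0.85 × (1−0.45) × 0.75 × 0.1 × (1−0.3) = 0.002454375
Highest score → defect.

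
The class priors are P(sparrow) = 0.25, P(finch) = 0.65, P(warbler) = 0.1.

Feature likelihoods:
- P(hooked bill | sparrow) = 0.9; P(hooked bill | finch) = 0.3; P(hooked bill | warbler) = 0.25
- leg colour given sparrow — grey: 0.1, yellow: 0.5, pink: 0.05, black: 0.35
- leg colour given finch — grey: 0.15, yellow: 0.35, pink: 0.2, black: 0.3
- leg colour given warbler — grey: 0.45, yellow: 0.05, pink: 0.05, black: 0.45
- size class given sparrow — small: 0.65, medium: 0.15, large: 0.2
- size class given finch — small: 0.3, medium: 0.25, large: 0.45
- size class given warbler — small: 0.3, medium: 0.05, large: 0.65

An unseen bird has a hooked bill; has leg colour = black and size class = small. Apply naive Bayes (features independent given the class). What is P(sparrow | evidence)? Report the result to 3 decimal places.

0.710

sparrow: 0.25 × 0.9 × 0.35 × 0.65 = 0.0511875
finch: 0.65 × 0.3 × 0.3 × 0.3 = 0.01755
warbler: 0.1 × 0.25 × 0.45 × 0.3 = 0.003375
P(sparrow | x) = 0.0511875 / 0.0721125 ≈ 0.710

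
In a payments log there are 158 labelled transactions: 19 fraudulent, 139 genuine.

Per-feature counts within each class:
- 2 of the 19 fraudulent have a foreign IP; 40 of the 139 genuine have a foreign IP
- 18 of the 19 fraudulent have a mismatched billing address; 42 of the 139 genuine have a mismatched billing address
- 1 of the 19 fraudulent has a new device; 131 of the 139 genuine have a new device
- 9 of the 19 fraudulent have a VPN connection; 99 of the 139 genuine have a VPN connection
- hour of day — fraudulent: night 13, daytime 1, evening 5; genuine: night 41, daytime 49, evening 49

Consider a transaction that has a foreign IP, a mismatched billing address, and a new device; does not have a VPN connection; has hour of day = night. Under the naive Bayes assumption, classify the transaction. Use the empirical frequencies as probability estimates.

fraudulent: (19/158) × (2/19) × (18/19) × (1/19) × (10/19) × (13/19) ≈ 0.000227287
genuine: (139/158) × (40/139) × (42/139) × (131/139) × (40/139) × (41/139) ≈ 0.00611939
Highest score → genuine.

genuine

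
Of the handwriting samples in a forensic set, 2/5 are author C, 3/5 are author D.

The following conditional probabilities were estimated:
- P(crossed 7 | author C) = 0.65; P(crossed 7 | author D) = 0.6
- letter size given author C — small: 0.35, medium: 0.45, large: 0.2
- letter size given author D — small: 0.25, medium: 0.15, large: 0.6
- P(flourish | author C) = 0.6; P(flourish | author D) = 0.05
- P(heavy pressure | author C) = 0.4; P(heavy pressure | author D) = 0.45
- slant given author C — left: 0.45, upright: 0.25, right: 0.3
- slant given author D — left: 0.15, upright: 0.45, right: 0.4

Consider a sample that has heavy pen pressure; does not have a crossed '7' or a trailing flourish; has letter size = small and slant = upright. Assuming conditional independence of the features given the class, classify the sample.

author D

author C: 0.4 × (1−0.65) × 0.35 × (1−0.6) × 0.4 × 0.25 = 0.00196
author D: 0.6 × (1−0.6) × 0.25 × (1−0.05) × 0.45 × 0.45 = 0.0115425
Highest score → author D.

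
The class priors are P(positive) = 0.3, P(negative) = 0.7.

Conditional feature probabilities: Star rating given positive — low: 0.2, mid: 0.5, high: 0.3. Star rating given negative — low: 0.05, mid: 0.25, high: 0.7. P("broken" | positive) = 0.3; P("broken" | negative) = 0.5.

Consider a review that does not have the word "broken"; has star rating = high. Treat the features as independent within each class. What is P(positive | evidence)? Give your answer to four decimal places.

0.2045

positive: 0.3 × 0.3 × (1−0.3) = 0.063
negative: 0.7 × 0.7 × (1−0.5) = 0.245
P(positive | x) = 0.063 / 0.308 ≈ 0.2045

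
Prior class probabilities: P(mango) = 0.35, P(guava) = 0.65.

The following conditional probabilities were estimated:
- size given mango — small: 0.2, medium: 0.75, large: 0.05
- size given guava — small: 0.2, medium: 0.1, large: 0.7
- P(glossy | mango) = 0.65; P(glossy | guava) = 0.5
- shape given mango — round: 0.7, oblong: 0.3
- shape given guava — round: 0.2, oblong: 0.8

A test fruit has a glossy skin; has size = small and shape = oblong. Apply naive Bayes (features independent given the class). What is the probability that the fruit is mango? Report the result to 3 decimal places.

0.208

mango: 0.35 × 0.2 × 0.65 × 0.3 = 0.01365
guava: 0.65 × 0.2 × 0.5 × 0.8 = 0.052
P(mango | x) = 0.01365 / 0.06565 ≈ 0.208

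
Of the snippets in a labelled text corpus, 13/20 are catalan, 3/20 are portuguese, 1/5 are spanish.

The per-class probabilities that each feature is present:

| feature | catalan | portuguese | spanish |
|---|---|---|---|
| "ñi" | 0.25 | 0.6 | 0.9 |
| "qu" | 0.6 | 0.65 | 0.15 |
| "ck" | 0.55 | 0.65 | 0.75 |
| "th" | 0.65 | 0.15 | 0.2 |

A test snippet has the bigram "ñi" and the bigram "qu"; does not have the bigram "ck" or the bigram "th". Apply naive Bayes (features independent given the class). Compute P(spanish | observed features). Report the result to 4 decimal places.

0.1415

catalan: 0.65 × 0.25 × 0.6 × (1−0.55) × (1−0.65) = 0.01535625
portuguese: 0.15 × 0.6 × 0.65 × (1−0.65) × (1−0.15) = 0.01740375
spanish: 0.2 × 0.9 × 0.15 × (1−0.75) × (1−0.2) = 0.0054
P(spanish | x) = 0.0054 / 0.03816 ≈ 0.1415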